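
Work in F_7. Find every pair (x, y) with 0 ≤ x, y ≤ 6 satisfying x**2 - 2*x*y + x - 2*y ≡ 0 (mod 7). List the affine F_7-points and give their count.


Affine F_7-points: {(0, 0), (1, 4), (2, 1), (3, 5), (4, 2), (5, 6), (6, 0), (6, 1), (6, 2), (6, 3), (6, 4), (6, 5), (6, 6)}; count = 13.

For each of the 49 pairs (x, y) ∈ F_7², evaluate f(x, y) mod 7. Record the zeros.
  x = 0: [0↦0, 1↦5, 2↦3, 3↦1, 4↦6, 5↦4, 6↦2]  zeros at y ∈ {0}
  x = 1: [0↦2, 1↦5, 2↦1, 3↦4, 4↦0, 5↦3, 6↦6]  zeros at y ∈ {4}
  x = 2: [0↦6, 1↦0, 2↦1, 3↦2, 4↦3, 5↦4, 6↦5]  zeros at y ∈ {1}
  x = 3: [0↦5, 1↦4, 2↦3, 3↦2, 4↦1, 5↦0, 6↦6]  zeros at y ∈ {5}
  x = 4: [0↦6, 1↦3, 2↦0, 3↦4, 4↦1, 5↦5, 6↦2]  zeros at y ∈ {2}
  x = 5: [0↦2, 1↦4, 2↦6, 3↦1, 4↦3, 5↦5, 6↦0]  zeros at y ∈ {6}
  x = 6: [0↦0, 1↦0, 2↦0, 3↦0, 4↦0, 5↦0, 6↦0]  zeros at y ∈ {0, 1, 2, 3, 4, 5, 6}
Collecting zeros: affine points = {(0, 0), (1, 4), (2, 1), (3, 5), (4, 2), (5, 6), (6, 0), (6, 1), (6, 2), (6, 3), (6, 4), (6, 5), (6, 6)}.
Total count |C(F_7)_aff| = 13.


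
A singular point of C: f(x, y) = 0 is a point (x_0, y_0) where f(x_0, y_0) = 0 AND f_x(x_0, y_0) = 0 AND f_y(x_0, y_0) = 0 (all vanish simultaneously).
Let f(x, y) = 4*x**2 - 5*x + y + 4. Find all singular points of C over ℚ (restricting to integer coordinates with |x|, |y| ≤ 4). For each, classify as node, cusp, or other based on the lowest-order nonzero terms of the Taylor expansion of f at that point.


No singular points in the scanned grid; C is smooth there.

Compute partial derivatives:
  f_x = 8*x - 5.
  f_y = 1.
f_y = 1 is a nonzero constant, so f_y never vanishes: no point (x, y) can satisfy f = f_x = f_y = 0. In particular no (x, y) ∈ {−4, ..., 4}² is singular; the curve is smooth.


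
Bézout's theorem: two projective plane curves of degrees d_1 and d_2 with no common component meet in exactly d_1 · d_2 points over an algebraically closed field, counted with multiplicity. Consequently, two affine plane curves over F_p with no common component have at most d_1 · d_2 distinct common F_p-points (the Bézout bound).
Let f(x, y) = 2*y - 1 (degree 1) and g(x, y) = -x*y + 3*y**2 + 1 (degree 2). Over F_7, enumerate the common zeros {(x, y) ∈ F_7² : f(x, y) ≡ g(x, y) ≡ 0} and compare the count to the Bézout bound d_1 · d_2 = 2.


Common zeros: {(0, 4)}; count = 1; Bézout bound = 2.

deg(f) = 1, deg(g) = 2, so Bézout bound = 2.
Scan x ∈ F_7. For each x, list the y ∈ F_7 with f(x, y) ≡ 0 and those with g(x, y) ≡ 0 (mod 7); the common zeros in that column are the intersection.
  x = 0: f ≡ 0 at y ∈ {4}; g ≡ 0 at y ∈ {3, 4}; common: {4}.
  x = 1: f ≡ 0 at y ∈ {4}; g ≡ 0 at y ∈ ∅; common: ∅.
  x = 2: f ≡ 0 at y ∈ {4}; g ≡ 0 at y ∈ ∅; common: ∅.
  x = 3: f ≡ 0 at y ∈ {4}; g ≡ 0 at y ∈ {2, 6}; common: ∅.
  x = 4: f ≡ 0 at y ∈ {4}; g ≡ 0 at y ∈ {1, 5}; common: ∅.
  x = 5: f ≡ 0 at y ∈ {4}; g ≡ 0 at y ∈ ∅; common: ∅.
  x = 6: f ≡ 0 at y ∈ {4}; g ≡ 0 at y ∈ ∅; common: ∅.
Collecting: common zeros = {(0, 4)}, so the count is 1.
Comparison with the Bézout bound: 1 ≤ 2 = deg(f)·deg(g), as expected for curves with no common component (the affine F_7-count falls short of the bound because intersections may lie at infinity, over extension fields, or carry multiplicity).


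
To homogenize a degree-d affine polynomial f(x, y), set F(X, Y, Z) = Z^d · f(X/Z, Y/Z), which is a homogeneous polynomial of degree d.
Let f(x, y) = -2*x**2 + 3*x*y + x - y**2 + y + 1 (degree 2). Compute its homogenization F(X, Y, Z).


F(X, Y, Z) = -2*X**2 + 3*X*Y + X*Z - Y**2 + Y*Z + Z**2

deg(f) = 2.
Substitute x = X/Z, y = Y/Z into f, then multiply by Z^2.
  monomial -2·x^2·y^0 ↦ -2·X^2·Y^0·Z^0.
  monomial 3·x^1·y^1 ↦ 3·X^1·Y^1·Z^0.
  monomial 1·x^1·y^0 ↦ 1·X^1·Y^0·Z^1.
  monomial -1·x^0·y^2 ↦ -1·X^0·Y^2·Z^0.
  monomial 1·x^0·y^1 ↦ 1·X^0·Y^1·Z^1.
  monomial 1·x^0·y^0 ↦ 1·X^0·Y^0·Z^2.
Collecting: F(X, Y, Z) = -2*X**2 + 3*X*Y + X*Z - Y**2 + Y*Z + Z**2.


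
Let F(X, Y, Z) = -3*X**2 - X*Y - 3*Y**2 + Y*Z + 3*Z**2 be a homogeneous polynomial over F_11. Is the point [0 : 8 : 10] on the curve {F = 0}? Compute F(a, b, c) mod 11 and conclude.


F(0,8,10) ≡ 1 (mod 11); P is NOT on the curve.

Evaluate F(0, 8, 10) term-by-term (mod 11).
  -3*X**2 ↦ -3·0·1·1 = 0
  -X*Y ↦ -1·0·8·1 = 0
  -3*Y**2 ↦ -3·1·64·1 = -192
  Y*Z ↦ 1·1·8·10 = 80
  3*Z**2 ↦ 3·1·1·100 = 300
Sum: F(0, 8, 10) = (0) + (0) + (-192) + (80) + (300) = 188.
Reducing mod 11: 188 ≡ 1 (mod 11).
Since F(a, b, c) ≡ 1 ≠ 0 (mod 11), P does NOT lie on the curve.


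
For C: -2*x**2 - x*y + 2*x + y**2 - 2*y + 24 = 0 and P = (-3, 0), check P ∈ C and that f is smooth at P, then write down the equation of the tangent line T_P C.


Tangent line at P: 14*x + y + 42 = 0.

Step 1: f(-3, 0) = 0, so P lies on C.
Step 2: partial derivatives
  f_x(x, y) = -4*x - y + 2, f_y(x, y) = -x + 2*y - 2.
  f_x(P) = 14, f_y(P) = 1 (gradient nonzero, so P is smooth).
Step 3: tangent line at P: 14·(x − -3) + 1·(y − 0) = 0.
Expanding: 14*x + y + 42 = 0.


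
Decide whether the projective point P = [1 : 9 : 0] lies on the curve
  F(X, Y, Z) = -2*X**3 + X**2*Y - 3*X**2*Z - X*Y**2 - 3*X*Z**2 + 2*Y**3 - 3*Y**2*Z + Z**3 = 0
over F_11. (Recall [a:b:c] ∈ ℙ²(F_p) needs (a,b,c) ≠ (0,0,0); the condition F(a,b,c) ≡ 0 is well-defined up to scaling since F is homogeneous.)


F(1,9,0) ≡ 9 (mod 11); P is NOT on the curve.

Evaluate F(1, 9, 0) term-by-term (mod 11).
  -2*X**3 ↦ -2·1·1·1 = -2
  X**2*Y ↦ 1·1·9·1 = 9
  -3*X**2*Z ↦ -3·1·1·0 = 0
  -X*Y**2 ↦ -1·1·81·1 = -81
  -3*X*Z**2 ↦ -3·1·1·0 = 0
  2*Y**3 ↦ 2·1·729·1 = 1458
  -3*Y**2*Z ↦ -3·1·81·0 = 0
  Z**3 ↦ 1·1·1·0 = 0
Sum: F(1, 9, 0) = (-2) + (9) + (0) + (-81) + (0) + (1458) + (0) + (0) = 1384.
Reducing mod 11: 1384 ≡ 9 (mod 11).
Since F(a, b, c) ≡ 9 ≠ 0 (mod 11), P does NOT lie on the curve.


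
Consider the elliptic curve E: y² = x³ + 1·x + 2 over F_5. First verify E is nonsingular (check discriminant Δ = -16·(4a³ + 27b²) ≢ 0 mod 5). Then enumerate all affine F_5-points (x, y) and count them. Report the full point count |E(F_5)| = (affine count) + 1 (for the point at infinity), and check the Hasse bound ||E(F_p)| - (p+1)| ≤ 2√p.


Affine points = {(1, 2), (1, 3), (4, 0)}; affine count = 3; |E(F_5)| = 4.

Discriminant check: Δ ∝ 4a³ + 27b² = 4·1³ + 27·2² = 4·1 + 27·4 ≡ 2 (mod 5). Nonzero ⇒ E is nonsingular.
For each x ∈ F_5, compute rhs = x³ + 1·x + 2 mod 5, then count y ∈ F_5 with y² ≡ rhs.
  x = 0: rhs = 2, matching y values: none (0 points).
  x = 1: rhs = 4, matching y values: 2, 3 (2 points).
  x = 2: rhs = 2, matching y values: none (0 points).
  x = 3: rhs = 2, matching y values: none (0 points).
  x = 4: rhs = 0, matching y values: 0 (1 points).
Total affine count: 3.
Full point count |E(F_5)| = 3 + 1 = 4.
Hasse bound: |4 − (5+1)| = |-2| = 2 ≤ 2√5 ≈ 4.4721 ✓.


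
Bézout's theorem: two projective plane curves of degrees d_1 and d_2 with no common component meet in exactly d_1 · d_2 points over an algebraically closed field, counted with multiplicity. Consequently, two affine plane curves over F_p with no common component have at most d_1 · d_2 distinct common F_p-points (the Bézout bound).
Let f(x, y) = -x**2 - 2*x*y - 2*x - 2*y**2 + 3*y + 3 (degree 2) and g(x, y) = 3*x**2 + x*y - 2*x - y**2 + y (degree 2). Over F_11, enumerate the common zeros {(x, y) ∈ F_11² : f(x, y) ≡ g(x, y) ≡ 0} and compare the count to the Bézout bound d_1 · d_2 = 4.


Common zeros: {(8, 0)}; count = 1; Bézout bound = 4.

deg(f) = 2, deg(g) = 2, so Bézout bound = 4.
Scan x ∈ F_11. For each x, list the y ∈ F_11 with f(x, y) ≡ 0 and those with g(x, y) ≡ 0 (mod 11); the common zeros in that column are the intersection.
  x = 0: f ≡ 0 at y ∈ {9}; g ≡ 0 at y ∈ {0, 1}; common: ∅.
  x = 1: f ≡ 0 at y ∈ {0, 6}; g ≡ 0 at y ∈ ∅; common: ∅.
  x = 2: f ≡ 0 at y ∈ {7, 9}; g ≡ 0 at y ∈ ∅; common: ∅.
  x = 3: f ≡ 0 at y ∈ {5, 10}; g ≡ 0 at y ∈ {7, 8}; common: ∅.
  x = 4: f ≡ 0 at y ∈ {7}; g ≡ 0 at y ∈ {1, 4}; common: ∅.
  x = 5: f ≡ 0 at y ∈ ∅; g ≡ 0 at y ∈ ∅; common: ∅.
  x = 6: f ≡ 0 at y ∈ ∅; g ≡ 0 at y ∈ {8, 10}; common: ∅.
  x = 7: f ≡ 0 at y ∈ {5, 6}; g ≡ 0 at y ∈ ∅; common: ∅.
  x = 8: f ≡ 0 at y ∈ {0, 10}; g ≡ 0 at y ∈ {0, 9}; common: {0}.
  x = 9: f ≡ 0 at y ∈ ∅; g ≡ 0 at y ∈ ∅; common: ∅.
  x = 10: f ≡ 0 at y ∈ ∅; g ≡ 0 at y ∈ {4, 7}; common: ∅.
Collecting: common zeros = {(8, 0)}, so the count is 1.
Comparison with the Bézout bound: 1 ≤ 4 = deg(f)·deg(g), as expected for curves with no common component (the affine F_11-count falls short of the bound because intersections may lie at infinity, over extension fields, or carry multiplicity).


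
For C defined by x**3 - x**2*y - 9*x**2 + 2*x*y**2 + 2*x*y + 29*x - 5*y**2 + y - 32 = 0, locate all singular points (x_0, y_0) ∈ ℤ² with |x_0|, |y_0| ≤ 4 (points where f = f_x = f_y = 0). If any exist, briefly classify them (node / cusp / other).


Singular points: {(3, 1)}; classification: node.

Compute partial derivatives:
  f_x = 3*x**2 - 2*x*y - 18*x + 2*y**2 + 2*y + 29.
  f_y = -x**2 + 4*x*y + 2*x - 10*y + 1.
Scan x_0 ∈ {−4, ..., 4}. For each x_0, f_y(x_0, y) is a polynomial in y; find its integer roots y ∈ {−4, ..., 4}, then test f_x and f at those candidates.
  x = -4: f_y(-4, y) = -26*y - 23; no integer root y with |y| ≤ 4.
  x = -3: f_y(-3, y) = -22*y - 14; no integer root y with |y| ≤ 4.
  x = -2: f_y(-2, y) = -18*y - 7; no integer root y with |y| ≤ 4.
  x = -1: f_y(-1, y) = -14*y - 2; no integer root y with |y| ≤ 4.
  x = 0: f_y(0, y) = 1 - 10*y; no integer root y with |y| ≤ 4.
  x = 1: f_y(1, y) = 2 - 6*y; no integer root y with |y| ≤ 4.
  x = 2: f_y(2, y) = 1 - 2*y; no integer root y with |y| ≤ 4.
  x = 3: f_y(3, y) = 2*y - 2; vanishes at y ∈ {1}. (3, 1): f_x = 0, f = 0 — SINGULAR.
  x = 4: f_y(4, y) = 6*y - 7; no integer root y with |y| ≤ 4.
Only singular point on the grid: (3, 1).
Classify: substitute x = 3 + u, y = 1 + v and expand: f = u**3 - u**2*v - u**2 + 2*u*v**2 + v**2.
No constant or linear terms (consistent with a singular point). Quadratic part: -u**2 + v**2. Cubic part: u**3 - u**2*v + 2*u*v**2.
The quadratic part v**2 - u**2 = (v − u)(v + u) splits into two distinct linear factors, so there are two distinct tangent lines y − 1 = ±(x − 3) — this is a node (ordinary double point).
Classification: node.


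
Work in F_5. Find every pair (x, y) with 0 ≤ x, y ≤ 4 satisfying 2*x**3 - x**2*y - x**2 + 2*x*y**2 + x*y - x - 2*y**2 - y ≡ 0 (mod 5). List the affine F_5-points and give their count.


Affine F_5-points: {(0, 0), (0, 2), (1, 0), (2, 0), (2, 4)}; count = 5.

For each of the 25 pairs (x, y) ∈ F_5², evaluate f(x, y) mod 5. Record the zeros.
  x = 0: [0↦0, 1↦2, 2↦0, 3↦4, 4↦4]  zeros at y ∈ {0, 2}
  x = 1: [0↦0, 1↦4, 2↦3, 3↦2, 4↦1]  zeros at y ∈ {0}
  x = 2: [0↦0, 1↦4, 2↦2, 3↦4, 4↦0]  zeros at y ∈ {0, 4}
  x = 3: [0↦2, 1↦4, 2↦4, 3↦2, 4↦3]  zeros at y ∈ ∅
  x = 4: [0↦3, 1↦1, 2↦1, 3↦3, 4↦2]  zeros at y ∈ ∅
Collecting zeros: affine points = {(0, 0), (0, 2), (1, 0), (2, 0), (2, 4)}.
Total count |C(F_5)_aff| = 5.


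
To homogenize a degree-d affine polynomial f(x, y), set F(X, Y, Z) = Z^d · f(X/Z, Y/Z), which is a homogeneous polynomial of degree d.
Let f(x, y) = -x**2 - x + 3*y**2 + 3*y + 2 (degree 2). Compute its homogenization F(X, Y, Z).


F(X, Y, Z) = -X**2 - X*Z + 3*Y**2 + 3*Y*Z + 2*Z**2

deg(f) = 2.
Substitute x = X/Z, y = Y/Z into f, then multiply by Z^2.
  monomial -1·x^2·y^0 ↦ -1·X^2·Y^0·Z^0.
  monomial -1·x^1·y^0 ↦ -1·X^1·Y^0·Z^1.
  monomial 3·x^0·y^2 ↦ 3·X^0·Y^2·Z^0.
  monomial 3·x^0·y^1 ↦ 3·X^0·Y^1·Z^1.
  monomial 2·x^0·y^0 ↦ 2·X^0·Y^0·Z^2.
Collecting: F(X, Y, Z) = -X**2 - X*Z + 3*Y**2 + 3*Y*Z + 2*Z**2.


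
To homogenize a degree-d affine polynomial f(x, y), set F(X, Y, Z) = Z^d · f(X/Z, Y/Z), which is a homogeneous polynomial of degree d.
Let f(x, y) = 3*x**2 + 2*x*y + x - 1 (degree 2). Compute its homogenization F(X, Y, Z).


F(X, Y, Z) = 3*X**2 + 2*X*Y + X*Z - Z**2

deg(f) = 2.
Substitute x = X/Z, y = Y/Z into f, then multiply by Z^2.
  monomial 3·x^2·y^0 ↦ 3·X^2·Y^0·Z^0.
  monomial 2·x^1·y^1 ↦ 2·X^1·Y^1·Z^0.
  monomial 1·x^1·y^0 ↦ 1·X^1·Y^0·Z^1.
  monomial -1·x^0·y^0 ↦ -1·X^0·Y^0·Z^2.
Collecting: F(X, Y, Z) = 3*X**2 + 2*X*Y + X*Z - Z**2.


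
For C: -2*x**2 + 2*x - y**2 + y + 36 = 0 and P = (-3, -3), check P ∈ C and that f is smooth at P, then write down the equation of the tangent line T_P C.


Tangent line at P: 14*x + 7*y + 63 = 0.

Step 1: f(-3, -3) = 0, so P lies on C.
Step 2: partial derivatives
  f_x(x, y) = 2 - 4*x, f_y(x, y) = 1 - 2*y.
  f_x(P) = 14, f_y(P) = 7 (gradient nonzero, so P is smooth).
Step 3: tangent line at P: 14·(x − -3) + 7·(y − -3) = 0.
Expanding: 14*x + 7*y + 63 = 0.


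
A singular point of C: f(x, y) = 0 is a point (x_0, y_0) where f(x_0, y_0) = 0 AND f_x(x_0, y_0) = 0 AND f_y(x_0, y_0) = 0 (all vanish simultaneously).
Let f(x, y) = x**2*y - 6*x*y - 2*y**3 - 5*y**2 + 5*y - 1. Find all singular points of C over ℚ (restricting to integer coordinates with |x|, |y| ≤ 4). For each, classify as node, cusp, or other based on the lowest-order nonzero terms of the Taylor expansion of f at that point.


Singular points: {(3, -1)}; classification: node.

Compute partial derivatives:
  f_x = 2*x*y - 6*y.
  f_y = x**2 - 6*x - 6*y**2 - 10*y + 5.
Scan x_0 ∈ {−4, ..., 4}. For each x_0, f_y(x_0, y) is a polynomial in y; find its integer roots y ∈ {−4, ..., 4}, then test f_x and f at those candidates.
  x = -4: f_y(-4, y) = -6*y**2 - 10*y + 45; no integer root y with |y| ≤ 4.
  x = -3: f_y(-3, y) = -6*y**2 - 10*y + 32; no integer root y with |y| ≤ 4.
  x = -2: f_y(-2, y) = -6*y**2 - 10*y + 21; no integer root y with |y| ≤ 4.
  x = -1: f_y(-1, y) = -6*y**2 - 10*y + 12; no integer root y with |y| ≤ 4.
  x = 0: f_y(0, y) = -6*y**2 - 10*y + 5; no integer root y with |y| ≤ 4.
  x = 1: f_y(1, y) = -6*y**2 - 10*y; vanishes at y ∈ {0}. (1, 0): f_x = 0 but f = -1 ≠ 0.
  x = 2: f_y(2, y) = -6*y**2 - 10*y - 3; no integer root y with |y| ≤ 4.
  x = 3: f_y(3, y) = -6*y**2 - 10*y - 4; vanishes at y ∈ {-1}. (3, -1): f_x = 0, f = 0 — SINGULAR.
  x = 4: f_y(4, y) = -6*y**2 - 10*y - 3; no integer root y with |y| ≤ 4.
Only singular point on the grid: (3, -1).
Classify: substitute x = 3 + u, y = -1 + v and expand: f = u**2*v - u**2 - 2*v**3 + v**2.
No constant or linear terms (consistent with a singular point). Quadratic part: -u**2 + v**2. Cubic part: u**2*v - 2*v**3.
The quadratic part v**2 - u**2 = (v − u)(v + u) splits into two distinct linear factors, so there are two distinct tangent lines y − -1 = ±(x − 3) — this is a node (ordinary double point).
Classification: node.


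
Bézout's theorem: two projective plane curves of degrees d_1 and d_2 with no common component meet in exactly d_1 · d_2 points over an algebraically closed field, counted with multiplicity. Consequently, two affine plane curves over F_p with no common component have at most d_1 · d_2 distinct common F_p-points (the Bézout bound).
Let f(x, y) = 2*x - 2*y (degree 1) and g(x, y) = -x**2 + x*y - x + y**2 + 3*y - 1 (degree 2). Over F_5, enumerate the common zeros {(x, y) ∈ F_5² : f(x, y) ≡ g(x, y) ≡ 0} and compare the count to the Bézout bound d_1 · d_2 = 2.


Common zeros: ∅; count = 0; Bézout bound = 2.

deg(f) = 1, deg(g) = 2, so Bézout bound = 2.
Scan x ∈ F_5. For each x, list the y ∈ F_5 with f(x, y) ≡ 0 and those with g(x, y) ≡ 0 (mod 5); the common zeros in that column are the intersection.
  x = 0: f ≡ 0 at y ∈ {0}; g ≡ 0 at y ∈ ∅; common: ∅.
  x = 1: f ≡ 0 at y ∈ {1}; g ≡ 0 at y ∈ ∅; common: ∅.
  x = 2: f ≡ 0 at y ∈ {2}; g ≡ 0 at y ∈ ∅; common: ∅.
  x = 3: f ≡ 0 at y ∈ {3}; g ≡ 0 at y ∈ ∅; common: ∅.
  x = 4: f ≡ 0 at y ∈ {4}; g ≡ 0 at y ∈ ∅; common: ∅.
Collecting: common zeros = ∅, so the count is 0.
Comparison with the Bézout bound: 0 ≤ 2 = deg(f)·deg(g), as expected for curves with no common component (the affine F_5-count falls short of the bound because intersections may lie at infinity, over extension fields, or carry multiplicity).


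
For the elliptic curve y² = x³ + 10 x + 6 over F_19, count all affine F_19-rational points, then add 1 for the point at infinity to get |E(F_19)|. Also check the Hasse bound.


Affine points = {(0, 5), (0, 14), (1, 6), (1, 13), (3, 5), (3, 14), (6, 4), (6, 15), (7, 1), (7, 18), (8, 3), (8, 16), (10, 2), (10, 17), (12, 7), (12, 12), (15, 4), (15, 15), (16, 5), (16, 14), (17, 4), (17, 15)}; affine count = 22; |E(F_19)| = 23.

Discriminant check: Δ ∝ 4a³ + 27b² = 4·10³ + 27·6² = 4·1000 + 27·36 ≡ 13 (mod 19). Nonzero ⇒ E is nonsingular.
For each x ∈ F_19, compute rhs = x³ + 10·x + 6 mod 19, then count y ∈ F_19 with y² ≡ rhs.
  x = 0: rhs = 6, matching y values: 5, 14 (2 points).
  x = 1: rhs = 17, matching y values: 6, 13 (2 points).
  x = 2: rhs = 15, matching y values: none (0 points).
  x = 3: rhs = 6, matching y values: 5, 14 (2 points).
  x = 4: rhs = 15, matching y values: none (0 points).
  x = 5: rhs = 10, matching y values: none (0 points).
  x = 6: rhs = 16, matching y values: 4, 15 (2 points).
  x = 7: rhs = 1, matching y values: 1, 18 (2 points).
  x = 8: rhs = 9, matching y values: 3, 16 (2 points).
  x = 9: rhs = 8, matching y values: none (0 points).
  x = 10: rhs = 4, matching y values: 2, 17 (2 points).
  x = 11: rhs = 3, matching y values: none (0 points).
  x = 12: rhs = 11, matching y values: 7, 12 (2 points).
  x = 13: rhs = 15, matching y values: none (0 points).
  x = 14: rhs = 2, matching y values: none (0 points).
  x = 15: rhs = 16, matching y values: 4, 15 (2 points).
  x = 16: rhs = 6, matching y values: 5, 14 (2 points).
  x = 17: rhs = 16, matching y values: 4, 15 (2 points).
  x = 18: rhs = 14, matching y values: none (0 points).
Total affine count: 22.
Full point count |E(F_19)| = 22 + 1 = 23.
Hasse bound: |23 − (19+1)| = |3| = 3 ≤ 2√19 ≈ 8.7178 ✓.


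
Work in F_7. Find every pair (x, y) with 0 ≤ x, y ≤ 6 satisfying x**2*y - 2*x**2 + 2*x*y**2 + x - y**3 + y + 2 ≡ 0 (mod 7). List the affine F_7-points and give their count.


Affine F_7-points: {(2, 2), (4, 3), (5, 3)}; count = 3.

For each of the 49 pairs (x, y) ∈ F_7², evaluate f(x, y) mod 7. Record the zeros.
  x = 0: [0↦2, 1↦2, 2↦3, 3↦6, 4↦5, 5↦1, 6↦2]  zeros at y ∈ ∅
  x = 1: [0↦1, 1↦4, 2↦5, 3↦5, 4↦5, 5↦6, 6↦2]  zeros at y ∈ ∅
  x = 2: [0↦3, 1↦4, 2↦0, 3↦6, 4↦2, 5↦3, 6↦3]  zeros at y ∈ {2}
  x = 3: [0↦1, 1↦2, 2↦2, 3↦2, 4↦3, 5↦6, 6↦5]  zeros at y ∈ ∅
  x = 4: [0↦2, 1↦5, 2↦4, 3↦0, 4↦1, 5↦1, 6↦1]  zeros at y ∈ {3}
  x = 5: [0↦6, 1↦6, 2↦6, 3↦0, 4↦3, 5↦2, 6↦5]  zeros at y ∈ {3}
  x = 6: [0↦6, 1↦5, 2↦1, 3↦2, 4↦2, 5↦2, 6↦3]  zeros at y ∈ ∅
Collecting zeros: affine points = {(2, 2), (4, 3), (5, 3)}.
Total count |C(F_7)_aff| = 3.


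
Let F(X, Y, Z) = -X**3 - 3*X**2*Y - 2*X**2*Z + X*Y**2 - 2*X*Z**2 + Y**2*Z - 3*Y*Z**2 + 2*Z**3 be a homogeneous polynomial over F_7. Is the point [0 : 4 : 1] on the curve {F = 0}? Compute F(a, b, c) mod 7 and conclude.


F(0,4,1) ≡ 6 (mod 7); P is NOT on the curve.

Evaluate F(0, 4, 1) term-by-term (mod 7).
  -X**3 ↦ -1·0·1·1 = 0
  -3*X**2*Y ↦ -3·0·4·1 = 0
  -2*X**2*Z ↦ -2·0·1·1 = 0
  X*Y**2 ↦ 1·0·16·1 = 0
  -2*X*Z**2 ↦ -2·0·1·1 = 0
  Y**2*Z ↦ 1·1·16·1 = 16
  -3*Y*Z**2 ↦ -3·1·4·1 = -12
  2*Z**3 ↦ 2·1·1·1 = 2
Sum: F(0, 4, 1) = (0) + (0) + (0) + (0) + (0) + (16) + (-12) + (2) = 6.
Reducing mod 7: 6 ≡ 6 (mod 7).
Since F(a, b, c) ≡ 6 ≠ 0 (mod 7), P does NOT lie on the curve.


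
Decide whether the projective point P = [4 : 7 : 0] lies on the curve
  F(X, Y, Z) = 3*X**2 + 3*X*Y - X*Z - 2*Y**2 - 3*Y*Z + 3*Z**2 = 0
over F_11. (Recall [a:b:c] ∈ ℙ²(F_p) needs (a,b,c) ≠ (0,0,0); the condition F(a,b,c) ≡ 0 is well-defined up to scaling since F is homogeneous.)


F(4,7,0) ≡ 1 (mod 11); P is NOT on the curve.

Evaluate F(4, 7, 0) term-by-term (mod 11).
  3*X**2 ↦ 3·16·1·1 = 48
  3*X*Y ↦ 3·4·7·1 = 84
  -X*Z ↦ -1·4·1·0 = 0
  -2*Y**2 ↦ -2·1·49·1 = -98
  -3*Y*Z ↦ -3·1·7·0 = 0
  3*Z**2 ↦ 3·1·1·0 = 0
Sum: F(4, 7, 0) = (48) + (84) + (0) + (-98) + (0) + (0) = 34.
Reducing mod 11: 34 ≡ 1 (mod 11).
Since F(a, b, c) ≡ 1 ≠ 0 (mod 11), P does NOT lie on the curve.


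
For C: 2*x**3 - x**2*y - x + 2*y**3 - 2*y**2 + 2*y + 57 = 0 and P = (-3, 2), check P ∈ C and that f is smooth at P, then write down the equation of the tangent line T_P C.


Tangent line at P: 65*x + 9*y + 177 = 0.

Step 1: f(-3, 2) = 0, so P lies on C.
Step 2: partial derivatives
  f_x(x, y) = 6*x**2 - 2*x*y - 1, f_y(x, y) = -x**2 + 6*y**2 - 4*y + 2.
  f_x(P) = 65, f_y(P) = 9 (gradient nonzero, so P is smooth).
Step 3: tangent line at P: 65·(x − -3) + 9·(y − 2) = 0.
Expanding: 65*x + 9*y + 177 = 0.


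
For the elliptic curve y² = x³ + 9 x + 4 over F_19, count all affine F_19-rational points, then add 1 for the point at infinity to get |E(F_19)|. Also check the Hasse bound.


Affine points = {(0, 2), (0, 17), (2, 7), (2, 12), (3, 1), (3, 18), (4, 3), (4, 16), (7, 7), (7, 12), (9, 4), (9, 15), (10, 7), (10, 12), (11, 3), (11, 16), (12, 4), (12, 15), (13, 0), (14, 9), (14, 10), (16, 8), (16, 11), (17, 4), (17, 15)}; affine count = 25; |E(F_19)| = 26.

Discriminant check: Δ ∝ 4a³ + 27b² = 4·9³ + 27·4² = 4·729 + 27·16 ≡ 4 (mod 19). Nonzero ⇒ E is nonsingular.
For each x ∈ F_19, compute rhs = x³ + 9·x + 4 mod 19, then count y ∈ F_19 with y² ≡ rhs.
  x = 0: rhs = 4, matching y values: 2, 17 (2 points).
  x = 1: rhs = 14, matching y values: none (0 points).
  x = 2: rhs = 11, matching y values: 7, 12 (2 points).
  x = 3: rhs = 1, matching y values: 1, 18 (2 points).
  x = 4: rhs = 9, matching y values: 3, 16 (2 points).
  x = 5: rhs = 3, matching y values: none (0 points).
  x = 6: rhs = 8, matching y values: none (0 points).
  x = 7: rhs = 11, matching y values: 7, 12 (2 points).
  x = 8: rhs = 18, matching y values: none (0 points).
  x = 9: rhs = 16, matching y values: 4, 15 (2 points).
  x = 10: rhs = 11, matching y values: 7, 12 (2 points).
  x = 11: rhs = 9, matching y values: 3, 16 (2 points).
  x = 12: rhs = 16, matching y values: 4, 15 (2 points).
  x = 13: rhs = 0, matching y values: 0 (1 points).
  x = 14: rhs = 5, matching y values: 9, 10 (2 points).
  x = 15: rhs = 18, matching y values: none (0 points).
  x = 16: rhs = 7, matching y values: 8, 11 (2 points).
  x = 17: rhs = 16, matching y values: 4, 15 (2 points).
  x = 18: rhs = 13, matching y values: none (0 points).
Total affine count: 25.
Full point count |E(F_19)| = 25 + 1 = 26.
Hasse bound: |26 − (19+1)| = |6| = 6 ≤ 2√19 ≈ 8.7178 ✓.


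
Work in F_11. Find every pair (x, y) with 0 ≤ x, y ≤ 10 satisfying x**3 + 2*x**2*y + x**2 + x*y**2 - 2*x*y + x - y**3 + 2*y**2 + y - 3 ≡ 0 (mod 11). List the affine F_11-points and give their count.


Affine F_11-points: {(0, 9), (1, 0), (2, 0), (2, 5), (2, 10), (4, 5), (4, 6), (5, 5), (6, 6), (7, 0), (7, 2), (7, 7), (10, 6)}; count = 13.

For each of the 121 pairs (x, y) ∈ F_11², evaluate f(x, y) mod 11. Record the zeros.
  x = 0: [0↦8, 1↦10, 2↦10, 3↦2, 4↦2, 5↦4, 6↦2, 7↦1, 8↦6, 9↦0, 10↦10]  zeros at y ∈ {9}
  x = 1: [0↦0, 1↦3, 2↦6, 3↦3, 4↦10, 5↦10, 6↦8, 7↦9, 8↦7, 9↦7, 10↦3]  zeros at y ∈ {0}
  x = 2: [0↦0, 1↦8, 2↦7, 3↦2, 4↦9, 5↦0, 6↦2, 7↦9, 8↦4, 9↦3, 10↦0]  zeros at y ∈ {0, 5, 10}
  x = 3: [0↦3, 1↦9, 2↦8, 3↦5, 4↦5, 5↦2, 6↦1, 7↦7, 8↦3, 9↦5, 10↦7]  zeros at y ∈ ∅
  x = 4: [0↦4, 1↦1, 2↦4, 3↦7, 4↦4, 5↦0, 6↦0, 7↦9, 8↦10, 9↦8, 10↦8]  zeros at y ∈ {5, 6}
  x = 5: [0↦9, 1↦1, 2↦1, 3↦3, 4↦1, 5↦0, 6↦5, 7↦10, 8↦9, 9↦7, 10↦9]  zeros at y ∈ {5}
  x = 6: [0↦2, 1↦4, 2↦5, 3↦10, 4↦2, 5↦8, 6↦0, 7↦5, 8↦6, 9↦8, 10↦5]  zeros at y ∈ {6}
  x = 7: [0↦0, 1↦5, 2↦0, 3↦1, 4↦2, 5↦8, 6↦2, 7↦0, 8↦7, 9↦6, 10↦2]  zeros at y ∈ {0, 2, 7}
  x = 8: [0↦9, 1↦10, 2↦3, 3↦4, 4↦7, 5↦6, 6↦6, 7↦1, 8↦7, 9↦7, 10↦6]  zeros at y ∈ ∅
  x = 9: [0↦2, 1↦3, 2↦9, 3↦3, 4↦1, 5↦8, 6↦7, 7↦3, 8↦1, 9↦6, 10↦1]  zeros at y ∈ ∅
  x = 10: [0↦7, 1↦1, 2↦2, 3↦4, 4↦1, 5↦9, 6↦0, 7↦1, 8↦6, 9↦9, 10↦4]  zeros at y ∈ {6}
Collecting zeros: affine points = {(0, 9), (1, 0), (2, 0), (2, 5), (2, 10), (4, 5), (4, 6), (5, 5), (6, 6), (7, 0), (7, 2), (7, 7), (10, 6)}.
Total count |C(F_11)_aff| = 13.


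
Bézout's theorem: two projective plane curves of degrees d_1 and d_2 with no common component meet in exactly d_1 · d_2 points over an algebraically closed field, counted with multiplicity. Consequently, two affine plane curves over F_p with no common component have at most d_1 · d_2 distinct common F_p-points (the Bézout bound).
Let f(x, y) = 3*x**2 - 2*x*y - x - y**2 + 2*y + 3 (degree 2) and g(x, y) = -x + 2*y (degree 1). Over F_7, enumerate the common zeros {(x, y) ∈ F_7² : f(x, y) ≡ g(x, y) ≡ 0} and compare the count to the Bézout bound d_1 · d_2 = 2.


Common zeros: ∅; count = 0; Bézout bound = 2.

deg(f) = 2, deg(g) = 1, so Bézout bound = 2.
Scan x ∈ F_7. For each x, list the y ∈ F_7 with f(x, y) ≡ 0 and those with g(x, y) ≡ 0 (mod 7); the common zeros in that column are the intersection.
  x = 0: f ≡ 0 at y ∈ {3, 6}; g ≡ 0 at y ∈ {0}; common: ∅.
  x = 1: f ≡ 0 at y ∈ ∅; g ≡ 0 at y ∈ {4}; common: ∅.
  x = 2: f ≡ 0 at y ∈ {6}; g ≡ 0 at y ∈ {1}; common: ∅.
  x = 3: f ≡ 0 at y ∈ ∅; g ≡ 0 at y ∈ {5}; common: ∅.
  x = 4: f ≡ 0 at y ∈ {4}; g ≡ 0 at y ∈ {2}; common: ∅.
  x = 5: f ≡ 0 at y ∈ ∅; g ≡ 0 at y ∈ {6}; common: ∅.
  x = 6: f ≡ 0 at y ∈ {0, 4}; g ≡ 0 at y ∈ {3}; common: ∅.
Collecting: common zeros = ∅, so the count is 0.
Comparison with the Bézout bound: 0 ≤ 2 = deg(f)·deg(g), as expected for curves with no common component (the affine F_7-count falls short of the bound because intersections may lie at infinity, over extension fields, or carry multiplicity).


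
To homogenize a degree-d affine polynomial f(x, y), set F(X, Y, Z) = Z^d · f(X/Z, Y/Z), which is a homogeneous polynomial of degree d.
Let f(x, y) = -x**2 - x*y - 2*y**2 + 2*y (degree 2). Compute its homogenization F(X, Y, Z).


F(X, Y, Z) = -X**2 - X*Y - 2*Y**2 + 2*Y*Z

deg(f) = 2.
Substitute x = X/Z, y = Y/Z into f, then multiply by Z^2.
  monomial -1·x^2·y^0 ↦ -1·X^2·Y^0·Z^0.
  monomial -1·x^1·y^1 ↦ -1·X^1·Y^1·Z^0.
  monomial -2·x^0·y^2 ↦ -2·X^0·Y^2·Z^0.
  monomial 2·x^0·y^1 ↦ 2·X^0·Y^1·Z^1.
Collecting: F(X, Y, Z) = -X**2 - X*Y - 2*Y**2 + 2*Y*Z.


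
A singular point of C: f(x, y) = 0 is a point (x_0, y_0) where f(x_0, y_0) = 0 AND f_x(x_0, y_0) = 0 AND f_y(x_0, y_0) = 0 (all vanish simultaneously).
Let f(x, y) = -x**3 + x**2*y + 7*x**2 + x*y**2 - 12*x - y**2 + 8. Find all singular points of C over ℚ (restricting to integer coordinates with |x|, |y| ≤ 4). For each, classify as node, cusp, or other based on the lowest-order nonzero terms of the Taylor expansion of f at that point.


Singular points: {(2, -2)}; classification: node.

Compute partial derivatives:
  f_x = -3*x**2 + 2*x*y + 14*x + y**2 - 12.
  f_y = x**2 + 2*x*y - 2*y.
Scan x_0 ∈ {−4, ..., 4}. For each x_0, f_y(x_0, y) is a polynomial in y; find its integer roots y ∈ {−4, ..., 4}, then test f_x and f at those candidates.
  x = -4: f_y(-4, y) = 16 - 10*y; no integer root y with |y| ≤ 4.
  x = -3: f_y(-3, y) = 9 - 8*y; no integer root y with |y| ≤ 4.
  x = -2: f_y(-2, y) = 4 - 6*y; no integer root y with |y| ≤ 4.
  x = -1: f_y(-1, y) = 1 - 4*y; no integer root y with |y| ≤ 4.
  x = 0: f_y(0, y) = -2*y; vanishes at y ∈ {0}. (0, 0): f_x = -12 ≠ 0.
  x = 1: f_y(1, y) = 1; no integer root y with |y| ≤ 4.
  x = 2: f_y(2, y) = 2*y + 4; vanishes at y ∈ {-2}. (2, -2): f_x = 0, f = 0 — SINGULAR.
  x = 3: f_y(3, y) = 4*y + 9; no integer root y with |y| ≤ 4.
  x = 4: f_y(4, y) = 6*y + 16; no integer root y with |y| ≤ 4.
Only singular point on the grid: (2, -2).
Classify: substitute x = 2 + u, y = -2 + v and expand: f = -u**3 + u**2*v - u**2 + u*v**2 + v**2.
No constant or linear terms (consistent with a singular point). Quadratic part: -u**2 + v**2. Cubic part: -u**3 + u**2*v + u*v**2.
The quadratic part v**2 - u**2 = (v − u)(v + u) splits into two distinct linear factors, so there are two distinct tangent lines y − -2 = ±(x − 2) — this is a node (ordinary double point).
Classification: node.


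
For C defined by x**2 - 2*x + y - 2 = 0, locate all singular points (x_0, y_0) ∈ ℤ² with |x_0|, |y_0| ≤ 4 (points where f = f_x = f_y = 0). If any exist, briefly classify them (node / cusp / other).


No singular points in the scanned grid; C is smooth there.

Compute partial derivatives:
  f_x = 2*x - 2.
  f_y = 1.
f_y = 1 is a nonzero constant, so f_y never vanishes: no point (x, y) can satisfy f = f_x = f_y = 0. In particular no (x, y) ∈ {−4, ..., 4}² is singular; the curve is smooth.


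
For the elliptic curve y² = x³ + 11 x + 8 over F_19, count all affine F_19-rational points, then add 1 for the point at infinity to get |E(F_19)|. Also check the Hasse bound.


Affine points = {(1, 1), (1, 18), (2, 0), (3, 7), (3, 12), (5, 6), (5, 13), (6, 9), (6, 10), (8, 0), (9, 0), (10, 4), (10, 15), (11, 4), (11, 15), (12, 5), (12, 14), (13, 7), (13, 12), (16, 9), (16, 10), (17, 4), (17, 15)}; affine count = 23; |E(F_19)| = 24.

Discriminant check: Δ ∝ 4a³ + 27b² = 4·11³ + 27·8² = 4·1331 + 27·64 ≡ 3 (mod 19). Nonzero ⇒ E is nonsingular.
For each x ∈ F_19, compute rhs = x³ + 11·x + 8 mod 19, then count y ∈ F_19 with y² ≡ rhs.
  x = 0: rhs = 8, matching y values: none (0 points).
  x = 1: rhs = 1, matching y values: 1, 18 (2 points).
  x = 2: rhs = 0, matching y values: 0 (1 points).
  x = 3: rhs = 11, matching y values: 7, 12 (2 points).
  x = 4: rhs = 2, matching y values: none (0 points).
  x = 5: rhs = 17, matching y values: 6, 13 (2 points).
  x = 6: rhs = 5, matching y values: 9, 10 (2 points).
  x = 7: rhs = 10, matching y values: none (0 points).
  x = 8: rhs = 0, matching y values: 0 (1 points).
  x = 9: rhs = 0, matching y values: 0 (1 points).
  x = 10: rhs = 16, matching y values: 4, 15 (2 points).
  x = 11: rhs = 16, matching y values: 4, 15 (2 points).
  x = 12: rhs = 6, matching y values: 5, 14 (2 points).
  x = 13: rhs = 11, matching y values: 7, 12 (2 points).
  x = 14: rhs = 18, matching y values: none (0 points).
  x = 15: rhs = 14, matching y values: none (0 points).
  x = 16: rhs = 5, matching y values: 9, 10 (2 points).
  x = 17: rhs = 16, matching y values: 4, 15 (2 points).
  x = 18: rhs = 15, matching y values: none (0 points).
Total affine count: 23.
Full point count |E(F_19)| = 23 + 1 = 24.
Hasse bound: |24 − (19+1)| = |4| = 4 ≤ 2√19 ≈ 8.7178 ✓.


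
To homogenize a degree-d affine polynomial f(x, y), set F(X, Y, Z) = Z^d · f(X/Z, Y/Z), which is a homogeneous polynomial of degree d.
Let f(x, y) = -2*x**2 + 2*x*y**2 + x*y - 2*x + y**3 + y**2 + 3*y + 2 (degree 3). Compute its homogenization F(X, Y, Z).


F(X, Y, Z) = -2*X**2*Z + 2*X*Y**2 + X*Y*Z - 2*X*Z**2 + Y**3 + Y**2*Z + 3*Y*Z**2 + 2*Z**3

deg(f) = 3.
Substitute x = X/Z, y = Y/Z into f, then multiply by Z^3.
  monomial -2·x^2·y^0 ↦ -2·X^2·Y^0·Z^1.
  monomial 2·x^1·y^2 ↦ 2·X^1·Y^2·Z^0.
  monomial 1·x^1·y^1 ↦ 1·X^1·Y^1·Z^1.
  monomial -2·x^1·y^0 ↦ -2·X^1·Y^0·Z^2.
  monomial 1·x^0·y^3 ↦ 1·X^0·Y^3·Z^0.
  monomial 1·x^0·y^2 ↦ 1·X^0·Y^2·Z^1.
  monomial 3·x^0·y^1 ↦ 3·X^0·Y^1·Z^2.
  monomial 2·x^0·y^0 ↦ 2·X^0·Y^0·Z^3.
Collecting: F(X, Y, Z) = -2*X**2*Z + 2*X*Y**2 + X*Y*Z - 2*X*Z**2 + Y**3 + Y**2*Z + 3*Y*Z**2 + 2*Z**3.


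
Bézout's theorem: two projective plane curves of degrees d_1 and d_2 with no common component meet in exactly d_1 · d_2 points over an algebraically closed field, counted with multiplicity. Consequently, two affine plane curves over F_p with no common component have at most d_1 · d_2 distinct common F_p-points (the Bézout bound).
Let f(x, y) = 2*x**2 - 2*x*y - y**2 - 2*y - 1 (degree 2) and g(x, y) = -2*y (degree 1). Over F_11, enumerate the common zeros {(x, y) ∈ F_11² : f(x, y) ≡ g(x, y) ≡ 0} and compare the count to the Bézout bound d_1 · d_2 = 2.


Common zeros: ∅; count = 0; Bézout bound = 2.

deg(f) = 2, deg(g) = 1, so Bézout bound = 2.
Scan x ∈ F_11. For each x, list the y ∈ F_11 with f(x, y) ≡ 0 and those with g(x, y) ≡ 0 (mod 11); the common zeros in that column are the intersection.
  x = 0: f ≡ 0 at y ∈ {10}; g ≡ 0 at y ∈ {0}; common: ∅.
  x = 1: f ≡ 0 at y ∈ {2, 5}; g ≡ 0 at y ∈ {0}; common: ∅.
  x = 2: f ≡ 0 at y ∈ {1, 4}; g ≡ 0 at y ∈ {0}; common: ∅.
  x = 3: f ≡ 0 at y ∈ {7}; g ≡ 0 at y ∈ {0}; common: ∅.
  x = 4: f ≡ 0 at y ∈ {5, 7}; g ≡ 0 at y ∈ {0}; common: ∅.
  x = 5: f ≡ 0 at y ∈ ∅; g ≡ 0 at y ∈ {0}; common: ∅.
  x = 6: f ≡ 0 at y ∈ ∅; g ≡ 0 at y ∈ {0}; common: ∅.
  x = 7: f ≡ 0 at y ∈ ∅; g ≡ 0 at y ∈ {0}; common: ∅.
  x = 8: f ≡ 0 at y ∈ ∅; g ≡ 0 at y ∈ {0}; common: ∅.
  x = 9: f ≡ 0 at y ∈ ∅; g ≡ 0 at y ∈ {0}; common: ∅.
  x = 10: f ≡ 0 at y ∈ {1, 10}; g ≡ 0 at y ∈ {0}; common: ∅.
Collecting: common zeros = ∅, so the count is 0.
Comparison with the Bézout bound: 0 ≤ 2 = deg(f)·deg(g), as expected for curves with no common component (the affine F_11-count falls short of the bound because intersections may lie at infinity, over extension fields, or carry multiplicity).


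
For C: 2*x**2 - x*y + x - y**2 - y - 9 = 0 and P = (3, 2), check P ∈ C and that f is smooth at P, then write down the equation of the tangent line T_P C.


Tangent line at P: 11*x - 8*y - 17 = 0.

Step 1: f(3, 2) = 0, so P lies on C.
Step 2: partial derivatives
  f_x(x, y) = 4*x - y + 1, f_y(x, y) = -x - 2*y - 1.
  f_x(P) = 11, f_y(P) = -8 (gradient nonzero, so P is smooth).
Step 3: tangent line at P: 11·(x − 3) + -8·(y − 2) = 0.
Expanding: 11*x - 8*y - 17 = 0.


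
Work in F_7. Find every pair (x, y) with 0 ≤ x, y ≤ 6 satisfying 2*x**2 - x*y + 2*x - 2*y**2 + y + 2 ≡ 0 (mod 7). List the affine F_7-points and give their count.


Affine F_7-points: {(2, 0), (2, 3), (3, 2), (3, 4), (4, 0), (4, 2), (5, 1), (5, 4)}; count = 8.

For each of the 49 pairs (x, y) ∈ F_7², evaluate f(x, y) mod 7. Record the zeros.
  x = 0: [0↦2, 1↦1, 2↦3, 3↦1, 4↦2, 5↦6, 6↦6]  zeros at y ∈ ∅
  x = 1: [0↦6, 1↦4, 2↦5, 3↦2, 4↦2, 5↦5, 6↦4]  zeros at y ∈ ∅
  x = 2: [0↦0, 1↦4, 2↦4, 3↦0, 4↦6, 5↦1, 6↦6]  zeros at y ∈ {0, 3}
  x = 3: [0↦5, 1↦1, 2↦0, 3↦2, 4↦0, 5↦1, 6↦5]  zeros at y ∈ {2, 4}
  x = 4: [0↦0, 1↦2, 2↦0, 3↦1, 4↦5, 5↦5, 6↦1]  zeros at y ∈ {0, 2}
  x = 5: [0↦6, 1↦0, 2↦4, 3↦4, 4↦0, 5↦6, 6↦1]  zeros at y ∈ {1, 4}
  x = 6: [0↦2, 1↦2, 2↦5, 3↦4, 4↦6, 5↦4, 6↦5]  zeros at y ∈ ∅
Collecting zeros: affine points = {(2, 0), (2, 3), (3, 2), (3, 4), (4, 0), (4, 2), (5, 1), (5, 4)}.
Total count |C(F_7)_aff| = 8.


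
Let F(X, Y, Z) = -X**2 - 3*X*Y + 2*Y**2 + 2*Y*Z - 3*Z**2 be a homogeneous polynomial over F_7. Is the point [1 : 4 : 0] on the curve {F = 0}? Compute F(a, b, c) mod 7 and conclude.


F(1,4,0) ≡ 5 (mod 7); P is NOT on the curve.

Evaluate F(1, 4, 0) term-by-term (mod 7).
  -X**2 ↦ -1·1·1·1 = -1
  -3*X*Y ↦ -3·1·4·1 = -12
  2*Y**2 ↦ 2·1·16·1 = 32
  2*Y*Z ↦ 2·1·4·0 = 0
  -3*Z**2 ↦ -3·1·1·0 = 0
Sum: F(1, 4, 0) = (-1) + (-12) + (32) + (0) + (0) = 19.
Reducing mod 7: 19 ≡ 5 (mod 7).
Since F(a, b, c) ≡ 5 ≠ 0 (mod 7), P does NOT lie on the curve.


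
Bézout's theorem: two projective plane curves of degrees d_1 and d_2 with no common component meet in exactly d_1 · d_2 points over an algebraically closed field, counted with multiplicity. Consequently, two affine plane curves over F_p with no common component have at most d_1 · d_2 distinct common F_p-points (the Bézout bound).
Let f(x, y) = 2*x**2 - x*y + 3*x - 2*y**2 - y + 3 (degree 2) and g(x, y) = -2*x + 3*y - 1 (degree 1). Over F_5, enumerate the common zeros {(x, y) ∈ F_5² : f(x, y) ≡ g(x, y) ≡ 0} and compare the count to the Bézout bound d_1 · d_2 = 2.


Common zeros: ∅; count = 0; Bézout bound = 2.

deg(f) = 2, deg(g) = 1, so Bézout bound = 2.
Scan x ∈ F_5. For each x, list the y ∈ F_5 with f(x, y) ≡ 0 and those with g(x, y) ≡ 0 (mod 5); the common zeros in that column are the intersection.
  x = 0: f ≡ 0 at y ∈ {1}; g ≡ 0 at y ∈ {2}; common: ∅.
  x = 1: f ≡ 0 at y ∈ ∅; g ≡ 0 at y ∈ {1}; common: ∅.
  x = 2: f ≡ 0 at y ∈ {3}; g ≡ 0 at y ∈ {0}; common: ∅.
  x = 3: f ≡ 0 at y ∈ {0, 3}; g ≡ 0 at y ∈ {4}; common: ∅.
  x = 4: f ≡ 0 at y ∈ {1, 4}; g ≡ 0 at y ∈ {3}; common: ∅.
Collecting: common zeros = ∅, so the count is 0.
Comparison with the Bézout bound: 0 ≤ 2 = deg(f)·deg(g), as expected for curves with no common component (the affine F_5-count falls short of the bound because intersections may lie at infinity, over extension fields, or carry multiplicity).


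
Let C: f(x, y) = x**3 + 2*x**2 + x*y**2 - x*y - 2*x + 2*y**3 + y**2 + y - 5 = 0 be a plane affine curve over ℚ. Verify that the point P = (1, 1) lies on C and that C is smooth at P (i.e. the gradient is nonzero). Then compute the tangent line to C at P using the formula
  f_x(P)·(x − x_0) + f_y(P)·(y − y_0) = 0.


Tangent line at P: 5*x + 10*y - 15 = 0.

Step 1: f(1, 1) = 0, so P lies on C.
Step 2: partial derivatives
  f_x(x, y) = 3*x**2 + 4*x + y**2 - y - 2, f_y(x, y) = 2*x*y - x + 6*y**2 + 2*y + 1.
  f_x(P) = 5, f_y(P) = 10 (gradient nonzero, so P is smooth).
Step 3: tangent line at P: 5·(x − 1) + 10·(y − 1) = 0.
Expanding: 5*x + 10*y - 15 = 0.


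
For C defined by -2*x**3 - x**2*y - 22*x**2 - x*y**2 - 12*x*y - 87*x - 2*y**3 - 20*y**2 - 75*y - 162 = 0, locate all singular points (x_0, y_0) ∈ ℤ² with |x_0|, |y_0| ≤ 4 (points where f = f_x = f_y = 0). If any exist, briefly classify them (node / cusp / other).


Singular points: {(-3, -3)}; classification: node.

Compute partial derivatives:
  f_x = -6*x**2 - 2*x*y - 44*x - y**2 - 12*y - 87.
  f_y = -x**2 - 2*x*y - 12*x - 6*y**2 - 40*y - 75.
Scan x_0 ∈ {−4, ..., 4}. For each x_0, f_y(x_0, y) is a polynomial in y; find its integer roots y ∈ {−4, ..., 4}, then test f_x and f at those candidates.
  x = -4: f_y(-4, y) = -6*y**2 - 32*y - 43; no integer root y with |y| ≤ 4.
  x = -3: f_y(-3, y) = -6*y**2 - 34*y - 48; vanishes at y ∈ {-3}. (-3, -3): f_x = 0, f = 0 — SINGULAR.
  x = -2: f_y(-2, y) = -6*y**2 - 36*y - 55; no integer root y with |y| ≤ 4.
  x = -1: f_y(-1, y) = -6*y**2 - 38*y - 64; no integer root y with |y| ≤ 4.
  x = 0: f_y(0, y) = -6*y**2 - 40*y - 75; no integer root y with |y| ≤ 4.
  x = 1: f_y(1, y) = -6*y**2 - 42*y - 88; no integer root y with |y| ≤ 4.
  x = 2: f_y(2, y) = -6*y**2 - 44*y - 103; no integer root y with |y| ≤ 4.
  x = 3: f_y(3, y) = -6*y**2 - 46*y - 120; no integer root y with |y| ≤ 4.
  x = 4: f_y(4, y) = -6*y**2 - 48*y - 139; no integer root y with |y| ≤ 4.
Only singular point on the grid: (-3, -3).
Classify: substitute x = -3 + u, y = -3 + v and expand: f = -2*u**3 - u**2*v - u**2 - u*v**2 - 2*v**3 + v**2.
No constant or linear terms (consistent with a singular point). Quadratic part: -u**2 + v**2. Cubic part: -2*u**3 - u**2*v - u*v**2 - 2*v**3.
The quadratic part v**2 - u**2 = (v − u)(v + u) splits into two distinct linear factors, so there are two distinct tangent lines y − -3 = ±(x − -3) — this is a node (ordinary double point).
Classification: node.


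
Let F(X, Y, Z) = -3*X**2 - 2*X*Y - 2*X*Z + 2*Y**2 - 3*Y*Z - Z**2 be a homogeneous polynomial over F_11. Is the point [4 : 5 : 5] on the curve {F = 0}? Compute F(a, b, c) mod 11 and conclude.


F(4,5,5) ≡ 9 (mod 11); P is NOT on the curve.

Evaluate F(4, 5, 5) term-by-term (mod 11).
  -3*X**2 ↦ -3·16·1·1 = -48
  -2*X*Y ↦ -2·4·5·1 = -40
  -2*X*Z ↦ -2·4·1·5 = -40
  2*Y**2 ↦ 2·1·25·1 = 50
  -3*Y*Z ↦ -3·1·5·5 = -75
  -Z**2 ↦ -1·1·1·25 = -25
Sum: F(4, 5, 5) = (-48) + (-40) + (-40) + (50) + (-75) + (-25) = -178.
Reducing mod 11: -178 ≡ 9 (mod 11).
Since F(a, b, c) ≡ 9 ≠ 0 (mod 11), P does NOT lie on the curve.
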